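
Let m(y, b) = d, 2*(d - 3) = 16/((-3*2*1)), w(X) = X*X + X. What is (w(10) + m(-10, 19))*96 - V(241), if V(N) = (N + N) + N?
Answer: 9997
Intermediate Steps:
w(X) = X + X² (w(X) = X² + X = X + X²)
d = 5/3 (d = 3 + (16/((-3*2*1)))/2 = 3 + (16/((-6*1)))/2 = 3 + (16/(-6))/2 = 3 + (16*(-⅙))/2 = 3 + (½)*(-8/3) = 3 - 4/3 = 5/3 ≈ 1.6667)
m(y, b) = 5/3
V(N) = 3*N (V(N) = 2*N + N = 3*N)
(w(10) + m(-10, 19))*96 - V(241) = (10*(1 + 10) + 5/3)*96 - 3*241 = (10*11 + 5/3)*96 - 1*723 = (110 + 5/3)*96 - 723 = (335/3)*96 - 723 = 10720 - 723 = 9997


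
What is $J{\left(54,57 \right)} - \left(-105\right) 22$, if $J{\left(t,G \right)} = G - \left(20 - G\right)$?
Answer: $2404$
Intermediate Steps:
$J{\left(t,G \right)} = -20 + 2 G$ ($J{\left(t,G \right)} = G + \left(-20 + G\right) = -20 + 2 G$)
$J{\left(54,57 \right)} - \left(-105\right) 22 = \left(-20 + 2 \cdot 57\right) - \left(-105\right) 22 = \left(-20 + 114\right) - -2310 = 94 + 2310 = 2404$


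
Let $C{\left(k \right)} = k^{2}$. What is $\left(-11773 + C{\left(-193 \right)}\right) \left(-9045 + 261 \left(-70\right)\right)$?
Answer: $-695876940$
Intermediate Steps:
$\left(-11773 + C{\left(-193 \right)}\right) \left(-9045 + 261 \left(-70\right)\right) = \left(-11773 + \left(-193\right)^{2}\right) \left(-9045 + 261 \left(-70\right)\right) = \left(-11773 + 37249\right) \left(-9045 - 18270\right) = 25476 \left(-27315\right) = -695876940$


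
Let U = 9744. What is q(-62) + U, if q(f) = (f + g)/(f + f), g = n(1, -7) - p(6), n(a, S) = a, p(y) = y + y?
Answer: 1208329/124 ≈ 9744.6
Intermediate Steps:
p(y) = 2*y
g = -11 (g = 1 - 2*6 = 1 - 1*12 = 1 - 12 = -11)
q(f) = (-11 + f)/(2*f) (q(f) = (f - 11)/(f + f) = (-11 + f)/((2*f)) = (-11 + f)*(1/(2*f)) = (-11 + f)/(2*f))
q(-62) + U = (½)*(-11 - 62)/(-62) + 9744 = (½)*(-1/62)*(-73) + 9744 = 73/124 + 9744 = 1208329/124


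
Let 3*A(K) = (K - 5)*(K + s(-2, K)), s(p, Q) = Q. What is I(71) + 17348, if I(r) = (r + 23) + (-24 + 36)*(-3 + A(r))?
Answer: 54894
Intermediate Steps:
A(K) = 2*K*(-5 + K)/3 (A(K) = ((K - 5)*(K + K))/3 = ((-5 + K)*(2*K))/3 = (2*K*(-5 + K))/3 = 2*K*(-5 + K)/3)
I(r) = -13 + r + 8*r*(-5 + r) (I(r) = (r + 23) + (-24 + 36)*(-3 + 2*r*(-5 + r)/3) = (23 + r) + 12*(-3 + 2*r*(-5 + r)/3) = (23 + r) + (-36 + 8*r*(-5 + r)) = -13 + r + 8*r*(-5 + r))
I(71) + 17348 = (-13 - 39*71 + 8*71**2) + 17348 = (-13 - 2769 + 8*5041) + 17348 = (-13 - 2769 + 40328) + 17348 = 37546 + 17348 = 54894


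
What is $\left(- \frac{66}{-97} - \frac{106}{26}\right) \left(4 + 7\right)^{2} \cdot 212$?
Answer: $- \frac{109867516}{1261} \approx -87127.0$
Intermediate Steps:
$\left(- \frac{66}{-97} - \frac{106}{26}\right) \left(4 + 7\right)^{2} \cdot 212 = \left(\left(-66\right) \left(- \frac{1}{97}\right) - \frac{53}{13}\right) 11^{2} \cdot 212 = \left(\frac{66}{97} - \frac{53}{13}\right) 121 \cdot 212 = \left(- \frac{4283}{1261}\right) 121 \cdot 212 = \left(- \frac{518243}{1261}\right) 212 = - \frac{109867516}{1261}$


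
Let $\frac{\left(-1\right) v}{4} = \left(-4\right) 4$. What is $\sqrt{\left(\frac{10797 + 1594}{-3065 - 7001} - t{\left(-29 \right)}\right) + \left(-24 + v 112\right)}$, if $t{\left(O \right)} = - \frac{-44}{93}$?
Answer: $\frac{\sqrt{6259182122375490}}{936138} \approx 84.512$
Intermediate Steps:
$v = 64$ ($v = - 4 \left(\left(-4\right) 4\right) = \left(-4\right) \left(-16\right) = 64$)
$t{\left(O \right)} = \frac{44}{93}$ ($t{\left(O \right)} = - \frac{-44}{93} = \left(-1\right) \left(- \frac{44}{93}\right) = \frac{44}{93}$)
$\sqrt{\left(\frac{10797 + 1594}{-3065 - 7001} - t{\left(-29 \right)}\right) + \left(-24 + v 112\right)} = \sqrt{\left(\frac{10797 + 1594}{-3065 - 7001} - \frac{44}{93}\right) + \left(-24 + 64 \cdot 112\right)} = \sqrt{\left(\frac{12391}{-10066} - \frac{44}{93}\right) + \left(-24 + 7168\right)} = \sqrt{\left(12391 \left(- \frac{1}{10066}\right) - \frac{44}{93}\right) + 7144} = \sqrt{\left(- \frac{12391}{10066} - \frac{44}{93}\right) + 7144} = \sqrt{- \frac{1595267}{936138} + 7144} = \sqrt{\frac{6686174605}{936138}} = \frac{\sqrt{6259182122375490}}{936138}$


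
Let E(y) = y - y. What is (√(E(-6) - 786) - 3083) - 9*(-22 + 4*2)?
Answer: -2957 + I*√786 ≈ -2957.0 + 28.036*I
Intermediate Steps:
E(y) = 0
(√(E(-6) - 786) - 3083) - 9*(-22 + 4*2) = (√(0 - 786) - 3083) - 9*(-22 + 4*2) = (√(-786) - 3083) - 9*(-22 + 8) = (I*√786 - 3083) - 9*(-14) = (-3083 + I*√786) + 126 = -2957 + I*√786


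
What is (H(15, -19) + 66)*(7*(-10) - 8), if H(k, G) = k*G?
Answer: 17082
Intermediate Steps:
H(k, G) = G*k
(H(15, -19) + 66)*(7*(-10) - 8) = (-19*15 + 66)*(7*(-10) - 8) = (-285 + 66)*(-70 - 8) = -219*(-78) = 17082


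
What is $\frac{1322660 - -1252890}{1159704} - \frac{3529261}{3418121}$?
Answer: $\frac{336474531629}{283143471156} \approx 1.1884$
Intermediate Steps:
$\frac{1322660 - -1252890}{1159704} - \frac{3529261}{3418121} = \left(1322660 + 1252890\right) \frac{1}{1159704} - \frac{3529261}{3418121} = 2575550 \cdot \frac{1}{1159704} - \frac{3529261}{3418121} = \frac{1287775}{579852} - \frac{3529261}{3418121} = \frac{336474531629}{283143471156}$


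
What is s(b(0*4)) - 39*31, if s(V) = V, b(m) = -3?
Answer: -1212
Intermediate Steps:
s(b(0*4)) - 39*31 = -3 - 39*31 = -3 - 1209 = -1212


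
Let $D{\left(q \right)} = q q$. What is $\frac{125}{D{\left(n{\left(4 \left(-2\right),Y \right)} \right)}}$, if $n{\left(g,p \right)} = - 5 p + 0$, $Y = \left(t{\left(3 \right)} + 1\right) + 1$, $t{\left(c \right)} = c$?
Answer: $\frac{1}{5} \approx 0.2$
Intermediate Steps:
$Y = 5$ ($Y = \left(3 + 1\right) + 1 = 4 + 1 = 5$)
$n{\left(g,p \right)} = - 5 p$
$D{\left(q \right)} = q^{2}$
$\frac{125}{D{\left(n{\left(4 \left(-2\right),Y \right)} \right)}} = \frac{125}{\left(\left(-5\right) 5\right)^{2}} = \frac{125}{\left(-25\right)^{2}} = \frac{125}{625} = 125 \cdot \frac{1}{625} = \frac{1}{5}$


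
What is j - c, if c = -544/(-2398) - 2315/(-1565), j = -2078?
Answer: -780486659/375287 ≈ -2079.7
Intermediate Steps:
c = 640273/375287 (c = -544*(-1/2398) - 2315*(-1/1565) = 272/1199 + 463/313 = 640273/375287 ≈ 1.7061)
j - c = -2078 - 1*640273/375287 = -2078 - 640273/375287 = -780486659/375287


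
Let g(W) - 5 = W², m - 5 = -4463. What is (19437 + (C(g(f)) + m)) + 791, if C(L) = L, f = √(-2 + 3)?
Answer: 15776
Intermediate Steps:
f = 1 (f = √1 = 1)
m = -4458 (m = 5 - 4463 = -4458)
g(W) = 5 + W²
(19437 + (C(g(f)) + m)) + 791 = (19437 + ((5 + 1²) - 4458)) + 791 = (19437 + ((5 + 1) - 4458)) + 791 = (19437 + (6 - 4458)) + 791 = (19437 - 4452) + 791 = 14985 + 791 = 15776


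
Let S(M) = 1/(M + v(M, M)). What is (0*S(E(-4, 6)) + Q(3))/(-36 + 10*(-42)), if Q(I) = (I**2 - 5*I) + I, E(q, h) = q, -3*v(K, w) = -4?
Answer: 1/152 ≈ 0.0065789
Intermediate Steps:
v(K, w) = 4/3 (v(K, w) = -1/3*(-4) = 4/3)
Q(I) = I**2 - 4*I
S(M) = 1/(4/3 + M) (S(M) = 1/(M + 4/3) = 1/(4/3 + M))
(0*S(E(-4, 6)) + Q(3))/(-36 + 10*(-42)) = (0*(3/(4 + 3*(-4))) + 3*(-4 + 3))/(-36 + 10*(-42)) = (0*(3/(4 - 12)) + 3*(-1))/(-36 - 420) = (0*(3/(-8)) - 3)/(-456) = (0*(3*(-1/8)) - 3)*(-1/456) = (0*(-3/8) - 3)*(-1/456) = (0 - 3)*(-1/456) = -3*(-1/456) = 1/152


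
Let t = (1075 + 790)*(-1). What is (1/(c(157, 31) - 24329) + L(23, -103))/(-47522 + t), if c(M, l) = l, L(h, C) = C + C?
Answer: 5005389/1200005326 ≈ 0.0041711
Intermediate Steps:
L(h, C) = 2*C
t = -1865 (t = 1865*(-1) = -1865)
(1/(c(157, 31) - 24329) + L(23, -103))/(-47522 + t) = (1/(31 - 24329) + 2*(-103))/(-47522 - 1865) = (1/(-24298) - 206)/(-49387) = (-1/24298 - 206)*(-1/49387) = -5005389/24298*(-1/49387) = 5005389/1200005326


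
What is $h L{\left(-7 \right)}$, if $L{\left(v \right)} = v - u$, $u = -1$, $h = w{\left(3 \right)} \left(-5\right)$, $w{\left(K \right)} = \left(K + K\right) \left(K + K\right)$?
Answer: $1080$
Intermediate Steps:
$w{\left(K \right)} = 4 K^{2}$ ($w{\left(K \right)} = 2 K 2 K = 4 K^{2}$)
$h = -180$ ($h = 4 \cdot 3^{2} \left(-5\right) = 4 \cdot 9 \left(-5\right) = 36 \left(-5\right) = -180$)
$L{\left(v \right)} = 1 + v$ ($L{\left(v \right)} = v - -1 = v + 1 = 1 + v$)
$h L{\left(-7 \right)} = - 180 \left(1 - 7\right) = \left(-180\right) \left(-6\right) = 1080$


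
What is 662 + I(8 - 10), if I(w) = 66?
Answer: 728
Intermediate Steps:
662 + I(8 - 10) = 662 + 66 = 728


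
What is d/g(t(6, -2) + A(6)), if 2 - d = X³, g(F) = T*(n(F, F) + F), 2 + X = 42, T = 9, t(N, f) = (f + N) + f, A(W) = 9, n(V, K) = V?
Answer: -2909/9 ≈ -323.22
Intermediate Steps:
t(N, f) = N + 2*f (t(N, f) = (N + f) + f = N + 2*f)
X = 40 (X = -2 + 42 = 40)
g(F) = 18*F (g(F) = 9*(F + F) = 9*(2*F) = 18*F)
d = -63998 (d = 2 - 1*40³ = 2 - 1*64000 = 2 - 64000 = -63998)
d/g(t(6, -2) + A(6)) = -63998*1/(18*((6 + 2*(-2)) + 9)) = -63998*1/(18*((6 - 4) + 9)) = -63998*1/(18*(2 + 9)) = -63998/(18*11) = -63998/198 = -63998*1/198 = -2909/9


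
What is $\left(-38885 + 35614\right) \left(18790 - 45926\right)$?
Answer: $88761856$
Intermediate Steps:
$\left(-38885 + 35614\right) \left(18790 - 45926\right) = \left(-3271\right) \left(-27136\right) = 88761856$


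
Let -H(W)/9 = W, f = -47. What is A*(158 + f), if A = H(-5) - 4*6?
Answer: 2331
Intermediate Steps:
H(W) = -9*W
A = 21 (A = -9*(-5) - 4*6 = 45 - 24 = 21)
A*(158 + f) = 21*(158 - 47) = 21*111 = 2331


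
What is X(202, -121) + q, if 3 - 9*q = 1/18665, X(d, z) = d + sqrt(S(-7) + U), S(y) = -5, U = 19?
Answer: 33988964/167985 + sqrt(14) ≈ 206.07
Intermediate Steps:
X(d, z) = d + sqrt(14) (X(d, z) = d + sqrt(-5 + 19) = d + sqrt(14))
q = 55994/167985 (q = 1/3 - 1/9/18665 = 1/3 - 1/9*1/18665 = 1/3 - 1/167985 = 55994/167985 ≈ 0.33333)
X(202, -121) + q = (202 + sqrt(14)) + 55994/167985 = 33988964/167985 + sqrt(14)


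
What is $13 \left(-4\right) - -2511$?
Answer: $2459$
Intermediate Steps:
$13 \left(-4\right) - -2511 = -52 + 2511 = 2459$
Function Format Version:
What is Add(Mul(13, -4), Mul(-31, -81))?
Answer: 2459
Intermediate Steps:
Add(Mul(13, -4), Mul(-31, -81)) = Add(-52, 2511) = 2459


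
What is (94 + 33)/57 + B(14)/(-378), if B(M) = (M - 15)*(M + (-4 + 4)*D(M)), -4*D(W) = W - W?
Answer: 1162/513 ≈ 2.2651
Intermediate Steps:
D(W) = 0 (D(W) = -(W - W)/4 = -¼*0 = 0)
B(M) = M*(-15 + M) (B(M) = (M - 15)*(M + (-4 + 4)*0) = (-15 + M)*(M + 0*0) = (-15 + M)*(M + 0) = (-15 + M)*M = M*(-15 + M))
(94 + 33)/57 + B(14)/(-378) = (94 + 33)/57 + (14*(-15 + 14))/(-378) = 127*(1/57) + (14*(-1))*(-1/378) = 127/57 - 14*(-1/378) = 127/57 + 1/27 = 1162/513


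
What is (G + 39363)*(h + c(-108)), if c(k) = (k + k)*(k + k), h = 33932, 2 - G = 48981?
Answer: -774934208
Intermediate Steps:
G = -48979 (G = 2 - 1*48981 = 2 - 48981 = -48979)
c(k) = 4*k² (c(k) = (2*k)*(2*k) = 4*k²)
(G + 39363)*(h + c(-108)) = (-48979 + 39363)*(33932 + 4*(-108)²) = -9616*(33932 + 4*11664) = -9616*(33932 + 46656) = -9616*80588 = -774934208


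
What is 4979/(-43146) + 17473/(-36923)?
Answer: -937729675/1593079758 ≈ -0.58863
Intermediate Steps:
4979/(-43146) + 17473/(-36923) = 4979*(-1/43146) + 17473*(-1/36923) = -4979/43146 - 17473/36923 = -937729675/1593079758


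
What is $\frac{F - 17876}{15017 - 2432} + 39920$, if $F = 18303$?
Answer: $\frac{502393627}{12585} \approx 39920.0$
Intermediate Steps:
$\frac{F - 17876}{15017 - 2432} + 39920 = \frac{18303 - 17876}{15017 - 2432} + 39920 = \frac{18303 - 17876}{12585} + 39920 = 427 \cdot \frac{1}{12585} + 39920 = \frac{427}{12585} + 39920 = \frac{502393627}{12585}$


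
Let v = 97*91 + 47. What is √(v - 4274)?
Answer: 10*√46 ≈ 67.823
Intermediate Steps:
v = 8874 (v = 8827 + 47 = 8874)
√(v - 4274) = √(8874 - 4274) = √4600 = 10*√46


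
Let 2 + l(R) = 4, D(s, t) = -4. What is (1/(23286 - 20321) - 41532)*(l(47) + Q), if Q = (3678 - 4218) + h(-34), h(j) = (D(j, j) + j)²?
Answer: -111566995374/2965 ≈ -3.7628e+7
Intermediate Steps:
h(j) = (-4 + j)²
l(R) = 2 (l(R) = -2 + 4 = 2)
Q = 904 (Q = (3678 - 4218) + (-4 - 34)² = -540 + (-38)² = -540 + 1444 = 904)
(1/(23286 - 20321) - 41532)*(l(47) + Q) = (1/(23286 - 20321) - 41532)*(2 + 904) = (1/2965 - 41532)*906 = -123142379/2965*906 = -111566995374/2965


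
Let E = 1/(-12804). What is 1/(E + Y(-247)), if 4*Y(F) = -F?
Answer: 6402/395323 ≈ 0.016194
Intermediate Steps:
E = -1/12804 ≈ -7.8101e-5
Y(F) = -F/4 (Y(F) = (-F)/4 = -F/4)
1/(E + Y(-247)) = 1/(-1/12804 - 1/4*(-247)) = 1/(-1/12804 + 247/4) = 1/(395323/6402) = 6402/395323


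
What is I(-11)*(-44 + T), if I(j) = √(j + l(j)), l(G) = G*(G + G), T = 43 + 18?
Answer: 17*√231 ≈ 258.38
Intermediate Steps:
T = 61
l(G) = 2*G² (l(G) = G*(2*G) = 2*G²)
I(j) = √(j + 2*j²)
I(-11)*(-44 + T) = √(-11*(1 + 2*(-11)))*(-44 + 61) = √(-11*(1 - 22))*17 = √(-11*(-21))*17 = √231*17 = 17*√231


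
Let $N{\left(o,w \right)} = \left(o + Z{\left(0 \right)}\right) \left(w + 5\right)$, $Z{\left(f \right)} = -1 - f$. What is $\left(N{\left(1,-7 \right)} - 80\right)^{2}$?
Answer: $6400$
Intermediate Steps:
$N{\left(o,w \right)} = \left(-1 + o\right) \left(5 + w\right)$ ($N{\left(o,w \right)} = \left(o - 1\right) \left(w + 5\right) = \left(o + \left(-1 + 0\right)\right) \left(5 + w\right) = \left(o - 1\right) \left(5 + w\right) = \left(-1 + o\right) \left(5 + w\right)$)
$\left(N{\left(1,-7 \right)} - 80\right)^{2} = \left(\left(-5 - -7 + 5 \cdot 1 + 1 \left(-7\right)\right) - 80\right)^{2} = \left(\left(-5 + 7 + 5 - 7\right) - 80\right)^{2} = \left(0 - 80\right)^{2} = \left(-80\right)^{2} = 6400$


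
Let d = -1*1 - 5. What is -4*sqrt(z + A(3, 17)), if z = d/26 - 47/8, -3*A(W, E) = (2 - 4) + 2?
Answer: -I*sqrt(16510)/13 ≈ -9.8839*I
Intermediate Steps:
A(W, E) = 0 (A(W, E) = -((2 - 4) + 2)/3 = -(-2 + 2)/3 = -1/3*0 = 0)
d = -6 (d = -1 - 5 = -6)
z = -635/104 (z = -6/26 - 47/8 = -6*1/26 - 47*1/8 = -3/13 - 47/8 = -635/104 ≈ -6.1058)
-4*sqrt(z + A(3, 17)) = -4*sqrt(-635/104 + 0) = -I*sqrt(16510)/13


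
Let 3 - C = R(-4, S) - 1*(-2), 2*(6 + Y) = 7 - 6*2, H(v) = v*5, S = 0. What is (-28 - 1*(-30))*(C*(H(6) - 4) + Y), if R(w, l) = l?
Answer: 35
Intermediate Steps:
H(v) = 5*v
Y = -17/2 (Y = -6 + (7 - 6*2)/2 = -6 + (7 - 12)/2 = -6 + (½)*(-5) = -6 - 5/2 = -17/2 ≈ -8.5000)
C = 1 (C = 3 - (0 - 1*(-2)) = 3 - (0 + 2) = 3 - 1*2 = 3 - 2 = 1)
(-28 - 1*(-30))*(C*(H(6) - 4) + Y) = (-28 - 1*(-30))*(1*(5*6 - 4) - 17/2) = (-28 + 30)*(1*(30 - 4) - 17/2) = 2*(1*26 - 17/2) = 2*(26 - 17/2) = 2*(35/2) = 35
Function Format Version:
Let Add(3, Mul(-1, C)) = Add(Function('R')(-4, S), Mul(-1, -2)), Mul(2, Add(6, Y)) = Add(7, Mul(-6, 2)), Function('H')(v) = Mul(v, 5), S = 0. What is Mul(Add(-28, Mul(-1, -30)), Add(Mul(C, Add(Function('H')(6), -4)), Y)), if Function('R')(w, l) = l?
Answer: 35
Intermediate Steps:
Function('H')(v) = Mul(5, v)
Y = Rational(-17, 2) (Y = Add(-6, Mul(Rational(1, 2), Add(7, Mul(-6, 2)))) = Add(-6, Mul(Rational(1, 2), Add(7, -12))) = Add(-6, Mul(Rational(1, 2), -5)) = Add(-6, Rational(-5, 2)) = Rational(-17, 2) ≈ -8.5000)
C = 1 (C = Add(3, Mul(-1, Add(0, Mul(-1, -2)))) = Add(3, Mul(-1, Add(0, 2))) = Add(3, Mul(-1, 2)) = Add(3, -2) = 1)
Mul(Add(-28, Mul(-1, -30)), Add(Mul(C, Add(Function('H')(6), -4)), Y)) = Mul(Add(-28, Mul(-1, -30)), Add(Mul(1, Add(Mul(5, 6), -4)), Rational(-17, 2))) = Mul(Add(-28, 30), Add(Mul(1, Add(30, -4)), Rational(-17, 2))) = Mul(2, Add(Mul(1, 26), Rational(-17, 2))) = Mul(2, Add(26, Rational(-17, 2))) = Mul(2, Rational(35, 2)) = 35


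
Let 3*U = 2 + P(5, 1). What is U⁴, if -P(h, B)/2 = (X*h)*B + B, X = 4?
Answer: 2560000/81 ≈ 31605.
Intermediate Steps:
P(h, B) = -2*B - 8*B*h (P(h, B) = -2*((4*h)*B + B) = -2*(4*B*h + B) = -2*(B + 4*B*h) = -2*B - 8*B*h)
U = -40/3 (U = (2 - 2*1*(1 + 4*5))/3 = (2 - 2*1*(1 + 20))/3 = (2 - 2*1*21)/3 = (2 - 42)/3 = (⅓)*(-40) = -40/3 ≈ -13.333)
U⁴ = (-40/3)⁴ = 2560000/81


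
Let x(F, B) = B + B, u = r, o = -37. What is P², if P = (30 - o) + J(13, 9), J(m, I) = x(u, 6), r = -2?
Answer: 6241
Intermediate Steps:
u = -2
x(F, B) = 2*B
J(m, I) = 12 (J(m, I) = 2*6 = 12)
P = 79 (P = (30 - 1*(-37)) + 12 = (30 + 37) + 12 = 67 + 12 = 79)
P² = 79² = 6241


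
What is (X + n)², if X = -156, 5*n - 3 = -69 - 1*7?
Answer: 727609/25 ≈ 29104.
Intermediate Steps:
n = -73/5 (n = ⅗ + (-69 - 1*7)/5 = ⅗ + (-69 - 7)/5 = ⅗ + (⅕)*(-76) = ⅗ - 76/5 = -73/5 ≈ -14.600)
(X + n)² = (-156 - 73/5)² = (-853/5)² = 727609/25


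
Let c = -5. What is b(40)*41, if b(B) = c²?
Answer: 1025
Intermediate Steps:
b(B) = 25 (b(B) = (-5)² = 25)
b(40)*41 = 25*41 = 1025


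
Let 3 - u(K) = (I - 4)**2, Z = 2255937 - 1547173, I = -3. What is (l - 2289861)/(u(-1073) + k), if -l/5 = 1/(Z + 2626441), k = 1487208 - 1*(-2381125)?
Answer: -1527431171302/2580306028767 ≈ -0.59196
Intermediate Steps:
Z = 708764
k = 3868333 (k = 1487208 + 2381125 = 3868333)
l = -1/667041 (l = -5/(708764 + 2626441) = -5/3335205 = -5*1/3335205 = -1/667041 ≈ -1.4992e-6)
u(K) = -46 (u(K) = 3 - (-3 - 4)**2 = 3 - 1*(-7)**2 = 3 - 1*49 = 3 - 49 = -46)
(l - 2289861)/(u(-1073) + k) = (-1/667041 - 2289861)/(-46 + 3868333) = -1527431171302/667041/3868287 = -1527431171302/667041*1/3868287 = -1527431171302/2580306028767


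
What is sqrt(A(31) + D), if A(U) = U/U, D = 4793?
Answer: sqrt(4794) ≈ 69.239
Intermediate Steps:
A(U) = 1
sqrt(A(31) + D) = sqrt(1 + 4793) = sqrt(4794)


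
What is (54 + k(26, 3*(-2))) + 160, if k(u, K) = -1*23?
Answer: 191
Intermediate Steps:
k(u, K) = -23
(54 + k(26, 3*(-2))) + 160 = (54 - 23) + 160 = 31 + 160 = 191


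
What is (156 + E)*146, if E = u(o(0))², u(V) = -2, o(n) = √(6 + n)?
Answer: 23360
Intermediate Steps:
E = 4 (E = (-2)² = 4)
(156 + E)*146 = (156 + 4)*146 = 160*146 = 23360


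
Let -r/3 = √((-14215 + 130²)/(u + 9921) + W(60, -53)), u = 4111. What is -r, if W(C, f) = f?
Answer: 3*I*√649866647/3508 ≈ 21.801*I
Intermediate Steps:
r = -3*I*√649866647/3508 (r = -3*√((-14215 + 130²)/(4111 + 9921) - 53) = -3*√((-14215 + 16900)/14032 - 53) = -3*√(2685*(1/14032) - 53) = -3*√(2685/14032 - 53) = -3*I*√649866647/3508 ≈ -21.801*I)
-r = -(-3)*I*√649866647/3508 = 3*I*√649866647/3508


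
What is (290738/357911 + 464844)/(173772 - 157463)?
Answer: 166373071622/5837170499 ≈ 28.502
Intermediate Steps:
(290738/357911 + 464844)/(173772 - 157463) = (290738*(1/357911) + 464844)/16309 = (290738/357911 + 464844)*(1/16309) = (166373071622/357911)*(1/16309) = 166373071622/5837170499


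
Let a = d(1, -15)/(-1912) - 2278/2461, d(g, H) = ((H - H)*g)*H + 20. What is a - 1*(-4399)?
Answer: 5173697653/1176358 ≈ 4398.1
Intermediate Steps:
d(g, H) = 20 (d(g, H) = (0*g)*H + 20 = 0*H + 20 = 0 + 20 = 20)
a = -1101189/1176358 (a = 20/(-1912) - 2278/2461 = 20*(-1/1912) - 2278*1/2461 = -5/478 - 2278/2461 = -1101189/1176358 ≈ -0.93610)
a - 1*(-4399) = -1101189/1176358 - 1*(-4399) = -1101189/1176358 + 4399 = 5173697653/1176358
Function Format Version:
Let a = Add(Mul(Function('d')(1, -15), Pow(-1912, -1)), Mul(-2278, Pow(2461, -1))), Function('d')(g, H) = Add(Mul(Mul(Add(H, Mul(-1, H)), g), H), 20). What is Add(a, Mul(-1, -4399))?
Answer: Rational(5173697653, 1176358) ≈ 4398.1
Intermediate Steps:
Function('d')(g, H) = 20 (Function('d')(g, H) = Add(Mul(Mul(0, g), H), 20) = Add(Mul(0, H), 20) = Add(0, 20) = 20)
a = Rational(-1101189, 1176358) (a = Add(Mul(20, Pow(-1912, -1)), Mul(-2278, Pow(2461, -1))) = Add(Mul(20, Rational(-1, 1912)), Mul(-2278, Rational(1, 2461))) = Add(Rational(-5, 478), Rational(-2278, 2461)) = Rational(-1101189, 1176358) ≈ -0.93610)
Add(a, Mul(-1, -4399)) = Add(Rational(-1101189, 1176358), Mul(-1, -4399)) = Add(Rational(-1101189, 1176358), 4399) = Rational(5173697653, 1176358)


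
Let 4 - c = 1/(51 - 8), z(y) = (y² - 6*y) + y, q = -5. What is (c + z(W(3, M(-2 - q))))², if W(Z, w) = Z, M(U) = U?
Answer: 7569/1849 ≈ 4.0936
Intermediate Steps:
z(y) = y² - 5*y
c = 171/43 (c = 4 - 1/(51 - 8) = 4 - 1/43 = 171/43 ≈ 3.9767)
(c + z(W(3, M(-2 - q))))² = (171/43 + 3*(-5 + 3))² = (171/43 + 3*(-2))² = (171/43 - 6)² = (-87/43)² = 7569/1849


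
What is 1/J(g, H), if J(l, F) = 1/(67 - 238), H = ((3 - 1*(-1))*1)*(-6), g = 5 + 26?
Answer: -171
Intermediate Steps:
g = 31
H = -24 (H = ((3 + 1)*1)*(-6) = (4*1)*(-6) = 4*(-6) = -24)
J(l, F) = -1/171 (J(l, F) = 1/(-171) = -1/171)
1/J(g, H) = 1/(-1/171) = -171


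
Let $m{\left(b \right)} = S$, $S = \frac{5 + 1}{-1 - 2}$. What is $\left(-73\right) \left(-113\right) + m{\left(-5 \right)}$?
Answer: $8247$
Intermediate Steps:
$S = -2$ ($S = \frac{6}{-3} = 6 \left(- \frac{1}{3}\right) = -2$)
$m{\left(b \right)} = -2$
$\left(-73\right) \left(-113\right) + m{\left(-5 \right)} = \left(-73\right) \left(-113\right) - 2 = 8249 - 2 = 8247$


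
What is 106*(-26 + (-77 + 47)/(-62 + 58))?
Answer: -1961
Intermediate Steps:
106*(-26 + (-77 + 47)/(-62 + 58)) = 106*(-26 - 30/(-4)) = 106*(-26 - 30*(-¼)) = 106*(-26 + 15/2) = 106*(-37/2) = -1961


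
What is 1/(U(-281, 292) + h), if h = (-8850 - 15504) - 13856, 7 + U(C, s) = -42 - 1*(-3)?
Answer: -1/38256 ≈ -2.6140e-5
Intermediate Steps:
U(C, s) = -46 (U(C, s) = -7 + (-42 - 1*(-3)) = -7 + (-42 + 3) = -7 - 39 = -46)
h = -38210 (h = -24354 - 13856 = -38210)
1/(U(-281, 292) + h) = 1/(-46 - 38210) = 1/(-38256) = -1/38256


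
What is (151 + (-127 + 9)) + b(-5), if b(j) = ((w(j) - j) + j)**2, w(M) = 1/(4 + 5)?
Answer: 2674/81 ≈ 33.012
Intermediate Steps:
w(M) = 1/9
b(j) = 1/81 (b(j) = ((1/9 - j) + j)**2 = (1/9)**2 = 1/81)
(151 + (-127 + 9)) + b(-5) = (151 + (-127 + 9)) + 1/81 = (151 - 118) + 1/81 = 33 + 1/81 = 2674/81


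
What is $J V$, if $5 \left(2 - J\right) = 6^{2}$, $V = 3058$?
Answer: $- \frac{79508}{5} \approx -15902.0$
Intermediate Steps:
$J = - \frac{26}{5}$ ($J = 2 - \frac{6^{2}}{5} = 2 - \frac{36}{5} = - \frac{26}{5} \approx -5.2$)
$J V = \left(- \frac{26}{5}\right) 3058 = - \frac{79508}{5}$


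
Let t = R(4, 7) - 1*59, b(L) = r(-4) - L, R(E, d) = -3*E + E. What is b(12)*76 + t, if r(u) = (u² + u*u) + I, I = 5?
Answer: 1833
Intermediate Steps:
r(u) = 5 + 2*u² (r(u) = (u² + u*u) + 5 = (u² + u²) + 5 = 2*u² + 5 = 5 + 2*u²)
R(E, d) = -2*E
b(L) = 37 - L (b(L) = (5 + 2*(-4)²) - L = (5 + 2*16) - L = (5 + 32) - L = 37 - L)
t = -67 (t = -2*4 - 1*59 = -8 - 59 = -67)
b(12)*76 + t = (37 - 1*12)*76 - 67 = (37 - 12)*76 - 67 = 25*76 - 67 = 1900 - 67 = 1833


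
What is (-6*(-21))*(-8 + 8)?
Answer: 0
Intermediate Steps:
(-6*(-21))*(-8 + 8) = 126*0 = 0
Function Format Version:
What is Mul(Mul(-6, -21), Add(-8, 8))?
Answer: 0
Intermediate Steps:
Mul(Mul(-6, -21), Add(-8, 8)) = Mul(126, 0) = 0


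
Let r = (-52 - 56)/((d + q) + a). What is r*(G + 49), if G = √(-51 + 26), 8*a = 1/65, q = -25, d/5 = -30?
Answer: 305760/10111 + 31200*I/10111 ≈ 30.24 + 3.0857*I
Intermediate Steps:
d = -150 (d = 5*(-30) = -150)
a = 1/520 (a = (⅛)/65 = (⅛)*(1/65) = 1/520 ≈ 0.0019231)
r = 6240/10111 (r = (-52 - 56)/((-150 - 25) + 1/520) = -108/(-175 + 1/520) = -108/(-90999/520) = -108*(-520/90999) = 6240/10111 ≈ 0.61715)
G = 5*I (G = √(-25) = 5*I ≈ 5.0*I)
r*(G + 49) = 6240*(5*I + 49)/10111 = 6240*(49 + 5*I)/10111 = 305760/10111 + 31200*I/10111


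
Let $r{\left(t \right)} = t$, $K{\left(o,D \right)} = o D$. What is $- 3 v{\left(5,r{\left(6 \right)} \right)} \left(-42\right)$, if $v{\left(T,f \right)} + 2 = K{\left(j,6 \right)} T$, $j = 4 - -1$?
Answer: $18648$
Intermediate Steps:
$j = 5$ ($j = 4 + 1 = 5$)
$K{\left(o,D \right)} = D o$
$v{\left(T,f \right)} = -2 + 30 T$ ($v{\left(T,f \right)} = -2 + 6 \cdot 5 T = -2 + 30 T$)
$- 3 v{\left(5,r{\left(6 \right)} \right)} \left(-42\right) = - 3 \left(-2 + 30 \cdot 5\right) \left(-42\right) = - 3 \left(-2 + 150\right) \left(-42\right) = \left(-3\right) 148 \left(-42\right) = \left(-444\right) \left(-42\right) = 18648$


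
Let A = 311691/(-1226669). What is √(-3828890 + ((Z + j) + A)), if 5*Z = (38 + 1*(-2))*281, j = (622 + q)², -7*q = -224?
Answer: I*√127868995442808221945/6133345 ≈ 1843.7*I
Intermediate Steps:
q = 32 (q = -⅐*(-224) = 32)
A = -311691/1226669 (A = 311691*(-1/1226669) = -311691/1226669 ≈ -0.25410)
j = 427716 (j = (622 + 32)² = 654² = 427716)
Z = 10116/5 (Z = ((38 + 1*(-2))*281)/5 = ((38 - 2)*281)/5 = (36*281)/5 = (⅕)*10116 = 10116/5 ≈ 2023.2)
√(-3828890 + ((Z + j) + A)) = √(-3828890 + ((10116/5 + 427716) - 311691/1226669)) = √(-3828890 + (2148696/5 - 311691/1226669)) = √(-3828890 + 2635737215169/6133345) = √(-20848166121881/6133345) = I*√127868995442808221945/6133345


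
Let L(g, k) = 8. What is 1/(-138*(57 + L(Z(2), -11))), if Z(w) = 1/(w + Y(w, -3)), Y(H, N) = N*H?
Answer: -1/8970 ≈ -0.00011148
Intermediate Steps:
Y(H, N) = H*N
Z(w) = -1/(2*w) (Z(w) = 1/(w + w*(-3)) = 1/(w - 3*w) = 1/(-2*w) = -1/(2*w))
1/(-138*(57 + L(Z(2), -11))) = 1/(-138*(57 + 8)) = 1/(-138*65) = 1/(-8970) = -1/8970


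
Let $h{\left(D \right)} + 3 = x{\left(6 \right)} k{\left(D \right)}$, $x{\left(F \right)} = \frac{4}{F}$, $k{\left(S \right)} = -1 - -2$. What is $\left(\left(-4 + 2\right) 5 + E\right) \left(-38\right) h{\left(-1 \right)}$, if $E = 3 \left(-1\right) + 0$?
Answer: $- \frac{3458}{3} \approx -1152.7$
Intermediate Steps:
$k{\left(S \right)} = 1$ ($k{\left(S \right)} = -1 + 2 = 1$)
$E = -3$ ($E = -3 + 0 = -3$)
$h{\left(D \right)} = - \frac{7}{3}$ ($h{\left(D \right)} = -3 + \frac{4}{6} \cdot 1 = -3 + 4 \cdot \frac{1}{6} \cdot 1 = -3 + \frac{2}{3} \cdot 1 = -3 + \frac{2}{3} = - \frac{7}{3}$)
$\left(\left(-4 + 2\right) 5 + E\right) \left(-38\right) h{\left(-1 \right)} = \left(\left(-4 + 2\right) 5 - 3\right) \left(-38\right) \left(- \frac{7}{3}\right) = \left(\left(-2\right) 5 - 3\right) \left(-38\right) \left(- \frac{7}{3}\right) = \left(-10 - 3\right) \left(-38\right) \left(- \frac{7}{3}\right) = \left(-13\right) \left(-38\right) \left(- \frac{7}{3}\right) = 494 \left(- \frac{7}{3}\right) = - \frac{3458}{3}$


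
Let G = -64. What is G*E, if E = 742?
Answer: -47488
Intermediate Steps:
G*E = -64*742 = -47488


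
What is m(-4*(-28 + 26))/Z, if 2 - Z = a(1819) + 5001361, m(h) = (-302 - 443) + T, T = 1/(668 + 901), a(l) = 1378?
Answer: 1168904/7849294353 ≈ 0.00014892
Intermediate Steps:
T = 1/1569 ≈ 0.00063735
m(h) = -1168904/1569 (m(h) = (-302 - 443) + 1/1569 = -745 + 1/1569 = -1168904/1569)
Z = -5002737 (Z = 2 - (1378 + 5001361) = 2 - 1*5002739 = 2 - 5002739 = -5002737)
m(-4*(-28 + 26))/Z = -1168904/1569/(-5002737) = -1168904/1569*(-1/5002737) = 1168904/7849294353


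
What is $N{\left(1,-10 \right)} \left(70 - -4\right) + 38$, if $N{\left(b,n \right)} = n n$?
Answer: $7438$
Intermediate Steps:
$N{\left(b,n \right)} = n^{2}$
$N{\left(1,-10 \right)} \left(70 - -4\right) + 38 = \left(-10\right)^{2} \left(70 - -4\right) + 38 = 100 \left(70 + 4\right) + 38 = 100 \cdot 74 + 38 = 7400 + 38 = 7438$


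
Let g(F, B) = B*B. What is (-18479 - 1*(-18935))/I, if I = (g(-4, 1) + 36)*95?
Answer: 24/185 ≈ 0.12973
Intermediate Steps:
g(F, B) = B²
I = 3515 (I = (1² + 36)*95 = (1 + 36)*95 = 37*95 = 3515)
(-18479 - 1*(-18935))/I = (-18479 - 1*(-18935))/3515 = (-18479 + 18935)*(1/3515) = 456*(1/3515) = 24/185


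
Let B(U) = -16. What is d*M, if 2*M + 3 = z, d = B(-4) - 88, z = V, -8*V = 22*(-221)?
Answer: -31447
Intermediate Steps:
V = 2431/4 (V = -11*(-221)/4 = -⅛*(-4862) = 2431/4 ≈ 607.75)
z = 2431/4 ≈ 607.75
d = -104 (d = -16 - 88 = -104)
M = 2419/8 (M = -3/2 + (½)*(2431/4) = -3/2 + 2431/8 = 2419/8 ≈ 302.38)
d*M = -104*2419/8 = -31447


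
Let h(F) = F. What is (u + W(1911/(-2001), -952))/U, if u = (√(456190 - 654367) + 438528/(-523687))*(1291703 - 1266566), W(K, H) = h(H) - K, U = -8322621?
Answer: 111372839529/42131668095061 - 8379*I*√198177/2774207 ≈ 0.0026434 - 1.3446*I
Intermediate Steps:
W(K, H) = H - K
u = -11023278336/523687 + 25137*I*√198177 (u = (√(-198177) + 438528*(-1/523687))*25137 = (I*√198177 - 438528/523687)*25137 = (-438528/523687 + I*√198177)*25137 = -11023278336/523687 + 25137*I*√198177 ≈ -21049.0 + 1.119e+7*I)
(u + W(1911/(-2001), -952))/U = ((-11023278336/523687 + 25137*I*√198177) + (-952 - 1911/(-2001)))/(-8322621) = ((-11023278336/523687 + 25137*I*√198177) + (-952 - 1911*(-1)/2001))*(-1/8322621) = ((-11023278336/523687 + 25137*I*√198177) + (-952 - 1*(-637/667)))*(-1/8322621) = ((-11023278336/523687 + 25137*I*√198177) + (-952 + 637/667))*(-1/8322621) = ((-11023278336/523687 + 25137*I*√198177) - 634347/667)*(-1/8322621) = (-334118518587/15186923 + 25137*I*√198177)*(-1/8322621) = 111372839529/42131668095061 - 8379*I*√198177/2774207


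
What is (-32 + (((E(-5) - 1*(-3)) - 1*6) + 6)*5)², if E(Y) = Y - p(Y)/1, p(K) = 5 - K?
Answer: 8464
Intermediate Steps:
E(Y) = -5 + 2*Y (E(Y) = Y - (5 - Y)/1 = Y - (5 - Y) = Y + (-5 + Y) = -5 + 2*Y)
(-32 + (((E(-5) - 1*(-3)) - 1*6) + 6)*5)² = (-32 + ((((-5 + 2*(-5)) - 1*(-3)) - 1*6) + 6)*5)² = (-32 + ((((-5 - 10) + 3) - 6) + 6)*5)² = (-32 + (((-15 + 3) - 6) + 6)*5)² = (-32 + ((-12 - 6) + 6)*5)² = (-32 + (-18 + 6)*5)² = (-32 - 12*5)² = (-32 - 60)² = (-92)² = 8464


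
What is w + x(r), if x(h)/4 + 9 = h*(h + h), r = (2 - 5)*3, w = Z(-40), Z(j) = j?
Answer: 572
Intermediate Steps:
w = -40
r = -9 (r = -3*3 = -9)
x(h) = -36 + 8*h**2 (x(h) = -36 + 4*(h*(h + h)) = -36 + 4*(h*(2*h)) = -36 + 4*(2*h**2) = -36 + 8*h**2)
w + x(r) = -40 + (-36 + 8*(-9)**2) = -40 + (-36 + 8*81) = -40 + (-36 + 648) = -40 + 612 = 572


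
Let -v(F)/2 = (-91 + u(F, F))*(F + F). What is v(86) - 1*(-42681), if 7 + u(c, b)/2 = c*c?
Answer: -5009647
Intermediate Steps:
u(c, b) = -14 + 2*c**2 (u(c, b) = -14 + 2*(c*c) = -14 + 2*c**2)
v(F) = -4*F*(-105 + 2*F**2) (v(F) = -2*(-91 + (-14 + 2*F**2))*(F + F) = -2*(-105 + 2*F**2)*2*F = -4*F*(-105 + 2*F**2))
v(86) - 1*(-42681) = (-8*86**3 + 420*86) - 1*(-42681) = (-8*636056 + 36120) + 42681 = (-5088448 + 36120) + 42681 = -5052328 + 42681 = -5009647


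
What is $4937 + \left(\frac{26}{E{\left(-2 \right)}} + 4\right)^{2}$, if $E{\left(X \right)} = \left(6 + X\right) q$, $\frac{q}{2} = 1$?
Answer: $\frac{79833}{16} \approx 4989.6$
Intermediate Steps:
$q = 2$ ($q = 2 \cdot 1 = 2$)
$E{\left(X \right)} = 12 + 2 X$ ($E{\left(X \right)} = \left(6 + X\right) 2 = 12 + 2 X$)
$4937 + \left(\frac{26}{E{\left(-2 \right)}} + 4\right)^{2} = 4937 + \left(\frac{26}{12 + 2 \left(-2\right)} + 4\right)^{2} = 4937 + \left(\frac{26}{12 - 4} + 4\right)^{2} = 4937 + \left(\frac{26}{8} + 4\right)^{2} = 4937 + \left(26 \cdot \frac{1}{8} + 4\right)^{2} = 4937 + \left(\frac{13}{4} + 4\right)^{2} = 4937 + \left(\frac{29}{4}\right)^{2} = 4937 + \frac{841}{16} = \frac{79833}{16}$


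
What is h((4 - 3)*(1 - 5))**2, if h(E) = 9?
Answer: 81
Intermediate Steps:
h((4 - 3)*(1 - 5))**2 = 9**2 = 81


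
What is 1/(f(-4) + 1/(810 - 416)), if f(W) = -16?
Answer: -394/6303 ≈ -0.062510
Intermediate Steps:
1/(f(-4) + 1/(810 - 416)) = 1/(-16 + 1/(810 - 416)) = 1/(-16 + 1/394) = 1/(-6303/394) = -394/6303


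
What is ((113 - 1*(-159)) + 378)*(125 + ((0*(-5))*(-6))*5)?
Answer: 81250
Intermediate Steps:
((113 - 1*(-159)) + 378)*(125 + ((0*(-5))*(-6))*5) = ((113 + 159) + 378)*(125 + (0*(-6))*5) = (272 + 378)*(125 + 0*5) = 650*(125 + 0) = 650*125 = 81250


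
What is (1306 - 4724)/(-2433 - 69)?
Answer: 1709/1251 ≈ 1.3661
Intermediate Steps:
(1306 - 4724)/(-2433 - 69) = -3418/(-2502) = -3418*(-1/2502) = 1709/1251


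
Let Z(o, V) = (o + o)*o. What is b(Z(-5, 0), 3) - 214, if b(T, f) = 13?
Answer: -201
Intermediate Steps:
Z(o, V) = 2*o² (Z(o, V) = (2*o)*o = 2*o²)
b(Z(-5, 0), 3) - 214 = 13 - 214 = -201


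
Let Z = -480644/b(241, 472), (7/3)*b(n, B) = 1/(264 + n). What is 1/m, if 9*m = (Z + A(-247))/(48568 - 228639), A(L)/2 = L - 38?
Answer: 4861917/1699078250 ≈ 0.0028615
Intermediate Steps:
A(L) = -76 + 2*L (A(L) = 2*(L - 38) = 2*(-38 + L) = -76 + 2*L)
b(n, B) = 3/(7*(264 + n))
Z = -1699076540/3 (Z = -480644/(3/(7*(264 + 241))) = -480644/((3/7)/505) = -480644/((3/7)*(1/505)) = -480644/3/3535 = -480644*3535/3 = -1699076540/3 ≈ -5.6636e+8)
m = 1699078250/4861917 (m = ((-1699076540/3 + (-76 + 2*(-247)))/(48568 - 228639))/9 = ((-1699076540/3 + (-76 - 494))/(-180071))/9 = ((-1699076540/3 - 570)*(-1/180071))/9 = (-1699078250/3*(-1/180071))/9 = (⅑)*(1699078250/540213) = 1699078250/4861917 ≈ 349.47)
1/m = 1/(1699078250/4861917) = 4861917/1699078250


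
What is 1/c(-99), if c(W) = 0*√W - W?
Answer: 1/99 ≈ 0.010101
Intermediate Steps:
c(W) = -W (c(W) = 0 - W = -W)
1/c(-99) = 1/(-1*(-99)) = 1/99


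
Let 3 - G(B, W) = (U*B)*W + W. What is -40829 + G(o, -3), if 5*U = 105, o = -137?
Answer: -49454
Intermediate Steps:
U = 21 (U = (⅕)*105 = 21)
G(B, W) = 3 - W - 21*B*W (G(B, W) = 3 - ((21*B)*W + W) = 3 - (21*B*W + W) = 3 - (W + 21*B*W) = 3 + (-W - 21*B*W) = 3 - W - 21*B*W)
-40829 + G(o, -3) = -40829 + (3 - 1*(-3) - 21*(-137)*(-3)) = -40829 + (3 + 3 - 8631) = -40829 - 8625 = -49454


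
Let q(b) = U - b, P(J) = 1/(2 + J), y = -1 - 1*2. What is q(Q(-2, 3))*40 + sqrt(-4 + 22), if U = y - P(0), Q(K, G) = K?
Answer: -60 + 3*sqrt(2) ≈ -55.757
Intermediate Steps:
y = -3 (y = -1 - 2 = -3)
U = -7/2 (U = -3 - 1/(2 + 0) = -3 - 1/2 = -7/2 ≈ -3.5000)
q(b) = -7/2 - b
q(Q(-2, 3))*40 + sqrt(-4 + 22) = (-7/2 - 1*(-2))*40 + sqrt(-4 + 22) = (-7/2 + 2)*40 + sqrt(18) = -3/2*40 + 3*sqrt(2) = -60 + 3*sqrt(2)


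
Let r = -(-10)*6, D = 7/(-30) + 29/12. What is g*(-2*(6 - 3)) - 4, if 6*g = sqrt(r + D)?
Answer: -4 - sqrt(55965)/30 ≈ -11.886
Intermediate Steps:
D = 131/60 (D = 7*(-1/30) + 29*(1/12) = -7/30 + 29/12 = 131/60 ≈ 2.1833)
r = 60 (r = -2*(-30) = 60)
g = sqrt(55965)/180 (g = sqrt(60 + 131/60)/6 = sqrt(3731/60)/6 = (sqrt(55965)/30)/6 = sqrt(55965)/180 ≈ 1.3143)
g*(-2*(6 - 3)) - 4 = (sqrt(55965)/180)*(-2*(6 - 3)) - 4 = (sqrt(55965)/180)*(-2*3) - 4 = (sqrt(55965)/180)*(-6) - 4 = -sqrt(55965)/30 - 4 = -4 - sqrt(55965)/30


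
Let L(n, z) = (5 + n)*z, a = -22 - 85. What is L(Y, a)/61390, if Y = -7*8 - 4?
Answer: 1177/12278 ≈ 0.095863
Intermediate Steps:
a = -107
Y = -60 (Y = -56 - 4 = -60)
L(n, z) = z*(5 + n)
L(Y, a)/61390 = -107*(5 - 60)/61390 = -107*(-55)*(1/61390) = 5885*(1/61390) = 1177/12278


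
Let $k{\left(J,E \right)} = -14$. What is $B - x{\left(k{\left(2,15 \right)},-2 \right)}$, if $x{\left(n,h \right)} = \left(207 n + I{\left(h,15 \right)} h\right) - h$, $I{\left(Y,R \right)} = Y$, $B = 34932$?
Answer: $37824$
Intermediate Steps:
$x{\left(n,h \right)} = h^{2} - h + 207 n$ ($x{\left(n,h \right)} = \left(207 n + h h\right) - h = \left(207 n + h^{2}\right) - h = \left(h^{2} + 207 n\right) - h = h^{2} - h + 207 n$)
$B - x{\left(k{\left(2,15 \right)},-2 \right)} = 34932 - \left(\left(-2\right)^{2} - -2 + 207 \left(-14\right)\right) = 34932 - \left(4 + 2 - 2898\right) = 34932 - -2892 = 34932 + 2892 = 37824$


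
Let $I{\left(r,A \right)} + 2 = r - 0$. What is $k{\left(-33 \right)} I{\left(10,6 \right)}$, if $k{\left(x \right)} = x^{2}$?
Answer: $8712$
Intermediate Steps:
$I{\left(r,A \right)} = -2 + r$ ($I{\left(r,A \right)} = -2 + \left(r - 0\right) = -2 + \left(r + 0\right) = -2 + r$)
$k{\left(-33 \right)} I{\left(10,6 \right)} = \left(-33\right)^{2} \left(-2 + 10\right) = 1089 \cdot 8 = 8712$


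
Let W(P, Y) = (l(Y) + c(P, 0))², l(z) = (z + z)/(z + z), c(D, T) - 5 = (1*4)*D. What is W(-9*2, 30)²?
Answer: 18974736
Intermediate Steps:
c(D, T) = 5 + 4*D (c(D, T) = 5 + (1*4)*D = 5 + 4*D)
l(z) = 1 (l(z) = (2*z)/((2*z)) = (2*z)*(1/(2*z)) = 1)
W(P, Y) = (6 + 4*P)² (W(P, Y) = (1 + (5 + 4*P))² = (6 + 4*P)²)
W(-9*2, 30)² = (4*(3 + 2*(-9*2))²)² = (4*(3 + 2*(-18))²)² = (4*(3 - 36)²)² = (4*(-33)²)² = (4*1089)² = 4356² = 18974736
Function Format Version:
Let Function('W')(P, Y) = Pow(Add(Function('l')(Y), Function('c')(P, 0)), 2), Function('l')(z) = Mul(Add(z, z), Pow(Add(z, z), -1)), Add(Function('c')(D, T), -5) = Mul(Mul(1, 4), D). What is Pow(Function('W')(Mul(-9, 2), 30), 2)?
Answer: 18974736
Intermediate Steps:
Function('c')(D, T) = Add(5, Mul(4, D)) (Function('c')(D, T) = Add(5, Mul(Mul(1, 4), D)) = Add(5, Mul(4, D)))
Function('l')(z) = 1 (Function('l')(z) = Mul(Mul(2, z), Pow(Mul(2, z), -1)) = Mul(Mul(2, z), Mul(Rational(1, 2), Pow(z, -1))) = 1)
Function('W')(P, Y) = Pow(Add(6, Mul(4, P)), 2) (Function('W')(P, Y) = Pow(Add(1, Add(5, Mul(4, P))), 2) = Pow(Add(6, Mul(4, P)), 2))
Pow(Function('W')(Mul(-9, 2), 30), 2) = Pow(Mul(4, Pow(Add(3, Mul(2, Mul(-9, 2))), 2)), 2) = Pow(Mul(4, Pow(Add(3, Mul(2, -18)), 2)), 2) = Pow(Mul(4, Pow(Add(3, -36), 2)), 2) = Pow(Mul(4, Pow(-33, 2)), 2) = Pow(Mul(4, 1089), 2) = Pow(4356, 2) = 18974736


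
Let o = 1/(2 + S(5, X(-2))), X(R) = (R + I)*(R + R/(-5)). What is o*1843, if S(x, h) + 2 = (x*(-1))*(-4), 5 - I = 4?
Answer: 1843/20 ≈ 92.150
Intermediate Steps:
I = 1 (I = 5 - 1*4 = 5 - 4 = 1)
X(R) = 4*R*(1 + R)/5 (X(R) = (R + 1)*(R + R/(-5)) = (1 + R)*(R + R*(-⅕)) = (1 + R)*(R - R/5) = (1 + R)*(4*R/5) = 4*R*(1 + R)/5)
S(x, h) = -2 + 4*x (S(x, h) = -2 + (x*(-1))*(-4) = -2 - x*(-4) = -2 + 4*x)
o = 1/20 (o = 1/(2 + (-2 + 4*5)) = 1/(2 + (-2 + 20)) = 1/(2 + 18) = 1/20 ≈ 0.050000)
o*1843 = (1/20)*1843 = 1843/20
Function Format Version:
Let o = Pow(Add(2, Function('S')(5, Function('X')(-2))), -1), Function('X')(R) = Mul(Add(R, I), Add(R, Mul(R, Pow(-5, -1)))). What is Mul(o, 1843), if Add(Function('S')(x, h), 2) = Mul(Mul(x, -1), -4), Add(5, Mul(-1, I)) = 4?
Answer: Rational(1843, 20) ≈ 92.150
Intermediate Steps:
I = 1 (I = Add(5, Mul(-1, 4)) = Add(5, -4) = 1)
Function('X')(R) = Mul(Rational(4, 5), R, Add(1, R)) (Function('X')(R) = Mul(Add(R, 1), Add(R, Mul(R, Pow(-5, -1)))) = Mul(Add(1, R), Add(R, Mul(R, Rational(-1, 5)))) = Mul(Add(1, R), Add(R, Mul(Rational(-1, 5), R))) = Mul(Add(1, R), Mul(Rational(4, 5), R)) = Mul(Rational(4, 5), R, Add(1, R)))
Function('S')(x, h) = Add(-2, Mul(4, x)) (Function('S')(x, h) = Add(-2, Mul(Mul(x, -1), -4)) = Add(-2, Mul(Mul(-1, x), -4)) = Add(-2, Mul(4, x)))
o = Rational(1, 20) (o = Pow(Add(2, Add(-2, Mul(4, 5))), -1) = Pow(Add(2, Add(-2, 20)), -1) = Pow(Add(2, 18), -1) = Pow(20, -1) = Rational(1, 20) ≈ 0.050000)
Mul(o, 1843) = Mul(Rational(1, 20), 1843) = Rational(1843, 20)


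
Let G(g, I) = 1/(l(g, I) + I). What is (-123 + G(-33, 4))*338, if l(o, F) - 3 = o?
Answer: -41587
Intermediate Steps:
l(o, F) = 3 + o
G(g, I) = 1/(3 + I + g) (G(g, I) = 1/((3 + g) + I) = 1/(3 + I + g))
(-123 + G(-33, 4))*338 = (-123 + 1/(3 + 4 - 33))*338 = (-123 + 1/(-26))*338 = (-123 - 1/26)*338 = -3199/26*338 = -41587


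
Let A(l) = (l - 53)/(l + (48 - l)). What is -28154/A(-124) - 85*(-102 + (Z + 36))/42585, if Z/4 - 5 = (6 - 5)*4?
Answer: 75228078/9853 ≈ 7635.0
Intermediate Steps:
Z = 36 (Z = 20 + 4*((6 - 5)*4) = 20 + 4*(1*4) = 20 + 4*4 = 20 + 16 = 36)
A(l) = -53/48 + l/48 (A(l) = (-53 + l)/48 = (-53 + l)*(1/48) = -53/48 + l/48)
-28154/A(-124) - 85*(-102 + (Z + 36))/42585 = -28154/(-53/48 + (1/48)*(-124)) - 85*(-102 + (36 + 36))/42585 = -28154/(-53/48 - 31/12) - 85*(-102 + 72)*(1/42585) = -28154/(-59/16) - 85*(-30)*(1/42585) = -28154*(-16/59) + 2550*(1/42585) = 450464/59 + 10/167 = 75228078/9853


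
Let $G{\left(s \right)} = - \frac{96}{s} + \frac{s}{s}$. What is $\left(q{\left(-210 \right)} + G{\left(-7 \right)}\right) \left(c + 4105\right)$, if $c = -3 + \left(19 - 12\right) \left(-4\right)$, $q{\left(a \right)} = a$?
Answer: $-795594$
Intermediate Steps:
$G{\left(s \right)} = 1 - \frac{96}{s}$ ($G{\left(s \right)} = - \frac{96}{s} + 1 = 1 - \frac{96}{s}$)
$c = -31$ ($c = -3 + 7 \left(-4\right) = -3 - 28 = -31$)
$\left(q{\left(-210 \right)} + G{\left(-7 \right)}\right) \left(c + 4105\right) = \left(-210 + \frac{-96 - 7}{-7}\right) \left(-31 + 4105\right) = \left(-210 - - \frac{103}{7}\right) 4074 = \left(-210 + \frac{103}{7}\right) 4074 = \left(- \frac{1367}{7}\right) 4074 = -795594$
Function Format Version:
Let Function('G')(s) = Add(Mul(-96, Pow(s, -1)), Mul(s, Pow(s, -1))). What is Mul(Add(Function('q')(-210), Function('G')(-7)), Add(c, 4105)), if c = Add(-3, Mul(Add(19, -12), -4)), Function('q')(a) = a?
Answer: -795594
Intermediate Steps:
Function('G')(s) = Add(1, Mul(-96, Pow(s, -1))) (Function('G')(s) = Add(Mul(-96, Pow(s, -1)), 1) = Add(1, Mul(-96, Pow(s, -1))))
c = -31 (c = Add(-3, Mul(7, -4)) = Add(-3, -28) = -31)
Mul(Add(Function('q')(-210), Function('G')(-7)), Add(c, 4105)) = Mul(Add(-210, Mul(Pow(-7, -1), Add(-96, -7))), Add(-31, 4105)) = Mul(Add(-210, Mul(Rational(-1, 7), -103)), 4074) = Mul(Add(-210, Rational(103, 7)), 4074) = Mul(Rational(-1367, 7), 4074) = -795594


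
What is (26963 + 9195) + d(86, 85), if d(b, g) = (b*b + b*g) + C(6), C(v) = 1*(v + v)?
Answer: 50876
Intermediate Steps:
C(v) = 2*v (C(v) = 1*(2*v) = 2*v)
d(b, g) = 12 + b² + b*g (d(b, g) = (b*b + b*g) + 2*6 = (b² + b*g) + 12 = 12 + b² + b*g)
(26963 + 9195) + d(86, 85) = (26963 + 9195) + (12 + 86² + 86*85) = 36158 + (12 + 7396 + 7310) = 36158 + 14718 = 50876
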